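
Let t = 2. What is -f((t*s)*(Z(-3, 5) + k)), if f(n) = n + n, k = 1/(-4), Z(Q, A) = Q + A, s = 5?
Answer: -35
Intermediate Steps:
Z(Q, A) = A + Q
k = -¼ ≈ -0.25000
f(n) = 2*n
-f((t*s)*(Z(-3, 5) + k)) = -2*(2*5)*((5 - 3) - ¼) = -2*10*(2 - ¼) = -2*10*(7/4) = -2*35/2 = -1*35 = -35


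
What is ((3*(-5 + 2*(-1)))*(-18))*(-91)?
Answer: -34398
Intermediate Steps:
((3*(-5 + 2*(-1)))*(-18))*(-91) = ((3*(-5 - 2))*(-18))*(-91) = ((3*(-7))*(-18))*(-91) = -21*(-18)*(-91) = 378*(-91) = -34398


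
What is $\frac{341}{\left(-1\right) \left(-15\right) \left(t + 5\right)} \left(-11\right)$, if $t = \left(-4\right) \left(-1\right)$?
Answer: $- \frac{3751}{135} \approx -27.785$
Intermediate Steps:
$t = 4$
$\frac{341}{\left(-1\right) \left(-15\right) \left(t + 5\right)} \left(-11\right) = \frac{341}{\left(-1\right) \left(-15\right) \left(4 + 5\right)} \left(-11\right) = \frac{341}{15 \cdot 9} \left(-11\right) = \frac{341}{135} \left(-11\right) = - \frac{3751}{135}$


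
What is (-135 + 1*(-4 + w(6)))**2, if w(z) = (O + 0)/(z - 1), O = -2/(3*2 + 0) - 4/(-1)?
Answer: 4301476/225 ≈ 19118.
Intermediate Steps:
O = 11/3 (O = -2/(6 + 0) - 4*(-1) = -2/6 + 4 = -2*1/6 + 4 = -1/3 + 4 = 11/3 ≈ 3.6667)
w(z) = 11/(3*(-1 + z)) (w(z) = (11/3 + 0)/(z - 1) = 11/(3*(-1 + z)))
(-135 + 1*(-4 + w(6)))**2 = (-135 + 1*(-4 + 11/(3*(-1 + 6))))**2 = (-135 + 1*(-4 + (11/3)/5))**2 = (-135 + 1*(-4 + (11/3)*(1/5)))**2 = (-135 + 1*(-4 + 11/15))**2 = (-135 + 1*(-49/15))**2 = (-135 - 49/15)**2 = (-2074/15)**2 = 4301476/225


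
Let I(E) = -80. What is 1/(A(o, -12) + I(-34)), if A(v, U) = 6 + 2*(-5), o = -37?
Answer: -1/84 ≈ -0.011905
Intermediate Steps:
A(v, U) = -4 (A(v, U) = 6 - 10 = -4)
1/(A(o, -12) + I(-34)) = 1/(-4 - 80) = 1/(-84) = -1/84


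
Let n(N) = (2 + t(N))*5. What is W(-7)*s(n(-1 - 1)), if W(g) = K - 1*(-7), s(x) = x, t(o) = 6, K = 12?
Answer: 760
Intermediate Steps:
n(N) = 40 (n(N) = (2 + 6)*5 = 8*5 = 40)
W(g) = 19 (W(g) = 12 - 1*(-7) = 12 + 7 = 19)
W(-7)*s(n(-1 - 1)) = 19*40 = 760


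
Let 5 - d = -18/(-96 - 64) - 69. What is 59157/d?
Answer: 4732560/5911 ≈ 800.64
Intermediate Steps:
d = 5911/80 (d = 5 - (-18/(-96 - 64) - 69) = 5 - (-18/(-160) - 69) = 5 - (-1/160*(-18) - 69) = 5 - (9/80 - 69) = 5 - 1*(-5511/80) = 5 + 5511/80 = 5911/80 ≈ 73.887)
59157/d = 59157/(5911/80) = 59157*(80/5911) = 4732560/5911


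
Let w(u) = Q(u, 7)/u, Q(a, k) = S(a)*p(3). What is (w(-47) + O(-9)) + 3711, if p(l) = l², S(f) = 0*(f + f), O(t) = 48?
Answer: 3759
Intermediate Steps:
S(f) = 0 (S(f) = 0*(2*f) = 0)
Q(a, k) = 0 (Q(a, k) = 0*3² = 0*9 = 0)
w(u) = 0 (w(u) = 0/u = 0)
(w(-47) + O(-9)) + 3711 = (0 + 48) + 3711 = 48 + 3711 = 3759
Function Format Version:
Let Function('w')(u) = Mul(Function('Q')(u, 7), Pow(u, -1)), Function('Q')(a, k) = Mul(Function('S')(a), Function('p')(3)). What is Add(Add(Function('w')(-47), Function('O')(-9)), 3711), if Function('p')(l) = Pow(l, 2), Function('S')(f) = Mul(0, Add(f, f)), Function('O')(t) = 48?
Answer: 3759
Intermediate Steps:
Function('S')(f) = 0 (Function('S')(f) = Mul(0, Mul(2, f)) = 0)
Function('Q')(a, k) = 0 (Function('Q')(a, k) = Mul(0, Pow(3, 2)) = Mul(0, 9) = 0)
Function('w')(u) = 0 (Function('w')(u) = Mul(0, Pow(u, -1)) = 0)
Add(Add(Function('w')(-47), Function('O')(-9)), 3711) = Add(Add(0, 48), 3711) = Add(48, 3711) = 3759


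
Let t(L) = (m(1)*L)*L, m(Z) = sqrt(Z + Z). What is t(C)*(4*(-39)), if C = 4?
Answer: -2496*sqrt(2) ≈ -3529.9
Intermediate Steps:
m(Z) = sqrt(2)*sqrt(Z) (m(Z) = sqrt(2*Z) = sqrt(2)*sqrt(Z))
t(L) = sqrt(2)*L**2 (t(L) = ((sqrt(2)*sqrt(1))*L)*L = ((sqrt(2)*1)*L)*L = (sqrt(2)*L)*L = (L*sqrt(2))*L = sqrt(2)*L**2)
t(C)*(4*(-39)) = (sqrt(2)*4**2)*(4*(-39)) = (sqrt(2)*16)*(-156) = (16*sqrt(2))*(-156) = -2496*sqrt(2)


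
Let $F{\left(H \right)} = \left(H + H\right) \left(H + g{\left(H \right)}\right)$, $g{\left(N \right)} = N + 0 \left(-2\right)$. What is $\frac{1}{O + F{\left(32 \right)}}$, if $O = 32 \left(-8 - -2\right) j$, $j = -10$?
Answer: $\frac{1}{6016} \approx 0.00016622$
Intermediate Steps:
$g{\left(N \right)} = N$ ($g{\left(N \right)} = N + 0 = N$)
$F{\left(H \right)} = 4 H^{2}$ ($F{\left(H \right)} = \left(H + H\right) \left(H + H\right) = 2 H 2 H = 4 H^{2}$)
$O = 1920$ ($O = 32 \left(-8 - -2\right) \left(-10\right) = 32 \left(-8 + 2\right) \left(-10\right) = 32 \left(-6\right) \left(-10\right) = \left(-192\right) \left(-10\right) = 1920$)
$\frac{1}{O + F{\left(32 \right)}} = \frac{1}{1920 + 4 \cdot 32^{2}} = \frac{1}{1920 + 4 \cdot 1024} = \frac{1}{1920 + 4096} = \frac{1}{6016}$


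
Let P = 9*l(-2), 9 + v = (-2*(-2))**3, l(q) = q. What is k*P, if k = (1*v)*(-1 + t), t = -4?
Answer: 4950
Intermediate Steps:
v = 55 (v = -9 + (-2*(-2))**3 = -9 + 4**3 = -9 + 64 = 55)
P = -18 (P = 9*(-2) = -18)
k = -275 (k = (1*55)*(-1 - 4) = 55*(-5) = -275)
k*P = -275*(-18) = 4950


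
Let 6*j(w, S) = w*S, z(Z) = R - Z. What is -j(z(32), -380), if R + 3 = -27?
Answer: -11780/3 ≈ -3926.7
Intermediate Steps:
R = -30 (R = -3 - 27 = -30)
z(Z) = -30 - Z
j(w, S) = S*w/6 (j(w, S) = (w*S)/6 = (S*w)/6 = S*w/6)
-j(z(32), -380) = -(-380)*(-30 - 1*32)/6 = -(-380)*(-30 - 32)/6 = -(-380)*(-62)/6 = -1*11780/3 = -11780/3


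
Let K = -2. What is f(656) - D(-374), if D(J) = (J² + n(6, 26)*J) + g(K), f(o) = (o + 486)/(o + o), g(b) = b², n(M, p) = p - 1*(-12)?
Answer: -82437637/656 ≈ -1.2567e+5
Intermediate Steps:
n(M, p) = 12 + p (n(M, p) = p + 12 = 12 + p)
f(o) = (486 + o)/(2*o) (f(o) = (486 + o)/((2*o)) = (486 + o)*(1/(2*o)) = (486 + o)/(2*o))
D(J) = 4 + J² + 38*J (D(J) = (J² + (12 + 26)*J) + (-2)² = (J² + 38*J) + 4 = 4 + J² + 38*J)
f(656) - D(-374) = (½)*(486 + 656)/656 - (4 + (-374)² + 38*(-374)) = (½)*(1/656)*1142 - (4 + 139876 - 14212) = 571/656 - 1*125668 = 571/656 - 125668 = -82437637/656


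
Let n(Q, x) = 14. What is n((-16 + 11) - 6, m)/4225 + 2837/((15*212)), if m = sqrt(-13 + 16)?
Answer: 2406169/2687100 ≈ 0.89545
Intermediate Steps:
m = sqrt(3) ≈ 1.7320
n((-16 + 11) - 6, m)/4225 + 2837/((15*212)) = 14/4225 + 2837/((15*212)) = 14*(1/4225) + 2837/3180 = 14/4225 + 2837*(1/3180) = 14/4225 + 2837/3180 = 2406169/2687100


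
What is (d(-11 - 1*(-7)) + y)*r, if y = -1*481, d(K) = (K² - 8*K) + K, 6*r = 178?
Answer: -38893/3 ≈ -12964.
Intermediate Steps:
r = 89/3 (r = (⅙)*178 = 89/3 ≈ 29.667)
d(K) = K² - 7*K
y = -481
(d(-11 - 1*(-7)) + y)*r = ((-11 - 1*(-7))*(-7 + (-11 - 1*(-7))) - 481)*(89/3) = ((-11 + 7)*(-7 + (-11 + 7)) - 481)*(89/3) = (-4*(-7 - 4) - 481)*(89/3) = (-4*(-11) - 481)*(89/3) = (44 - 481)*(89/3) = -437*89/3 = -38893/3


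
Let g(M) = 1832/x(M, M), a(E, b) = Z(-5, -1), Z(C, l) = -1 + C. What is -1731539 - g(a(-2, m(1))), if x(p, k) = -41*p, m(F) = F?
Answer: -212980213/123 ≈ -1.7315e+6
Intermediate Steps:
a(E, b) = -6 (a(E, b) = -1 - 5 = -6)
g(M) = -1832/(41*M) (g(M) = 1832/((-41*M)) = 1832*(-1/(41*M)) = -1832/(41*M))
-1731539 - g(a(-2, m(1))) = -1731539 - (-1832)/(41*(-6)) = -1731539 - (-1832)*(-1)/(41*6) = -1731539 - 1*916/123 = -1731539 - 916/123 = -212980213/123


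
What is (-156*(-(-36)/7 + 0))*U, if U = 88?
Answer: -494208/7 ≈ -70601.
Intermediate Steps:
(-156*(-(-36)/7 + 0))*U = -156*(-(-36)/7 + 0)*88 = -156*(-6*(-6/7) + 0)*88 = -156*(36/7 + 0)*88 = -156*36/7*88 = -5616/7*88 = -494208/7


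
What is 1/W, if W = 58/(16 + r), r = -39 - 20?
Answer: -43/58 ≈ -0.74138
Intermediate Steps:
r = -59
W = -58/43 (W = 58/(16 - 59) = 58/(-43) = 58*(-1/43) = -58/43 ≈ -1.3488)
1/W = 1/(-58/43) = -43/58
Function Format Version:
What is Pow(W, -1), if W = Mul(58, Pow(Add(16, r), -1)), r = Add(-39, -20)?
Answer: Rational(-43, 58) ≈ -0.74138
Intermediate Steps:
r = -59
W = Rational(-58, 43) (W = Mul(58, Pow(Add(16, -59), -1)) = Mul(58, Pow(-43, -1)) = Mul(58, Rational(-1, 43)) = Rational(-58, 43) ≈ -1.3488)
Pow(W, -1) = Pow(Rational(-58, 43), -1) = Rational(-43, 58)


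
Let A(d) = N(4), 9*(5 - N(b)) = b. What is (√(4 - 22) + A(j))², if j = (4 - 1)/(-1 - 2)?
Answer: 223/81 + 82*I*√2/3 ≈ 2.7531 + 38.655*I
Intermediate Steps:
j = -1 (j = 3/(-3) = 3*(-⅓) = -1)
N(b) = 5 - b/9
A(d) = 41/9 (A(d) = 5 - ⅑*4 = 5 - 4/9 = 41/9)
(√(4 - 22) + A(j))² = (√(4 - 22) + 41/9)² = (√(-18) + 41/9)² = (3*I*√2 + 41/9)² = (41/9 + 3*I*√2)²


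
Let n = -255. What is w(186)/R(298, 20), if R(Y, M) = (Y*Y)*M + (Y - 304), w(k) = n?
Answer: -255/1776074 ≈ -0.00014358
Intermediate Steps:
w(k) = -255
R(Y, M) = -304 + Y + M*Y² (R(Y, M) = Y²*M + (-304 + Y) = M*Y² + (-304 + Y) = -304 + Y + M*Y²)
w(186)/R(298, 20) = -255/(-304 + 298 + 20*298²) = -255/(-304 + 298 + 20*88804) = -255/(-304 + 298 + 1776080) = -255/1776074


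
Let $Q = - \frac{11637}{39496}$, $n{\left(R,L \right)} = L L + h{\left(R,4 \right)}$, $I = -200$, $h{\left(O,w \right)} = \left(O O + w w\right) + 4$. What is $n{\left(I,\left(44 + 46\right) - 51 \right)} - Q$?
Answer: $\frac{1640714973}{39496} \approx 41541.0$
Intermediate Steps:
$h{\left(O,w \right)} = 4 + O^{2} + w^{2}$ ($h{\left(O,w \right)} = \left(O^{2} + w^{2}\right) + 4 = 4 + O^{2} + w^{2}$)
$n{\left(R,L \right)} = 20 + L^{2} + R^{2}$ ($n{\left(R,L \right)} = L L + \left(4 + R^{2} + 4^{2}\right) = L^{2} + \left(4 + R^{2} + 16\right) = L^{2} + \left(20 + R^{2}\right) = 20 + L^{2} + R^{2}$)
$Q = - \frac{11637}{39496}$ ($Q = \left(-11637\right) \frac{1}{39496} = - \frac{11637}{39496} \approx -0.29464$)
$n{\left(I,\left(44 + 46\right) - 51 \right)} - Q = \left(20 + \left(\left(44 + 46\right) - 51\right)^{2} + \left(-200\right)^{2}\right) - - \frac{11637}{39496} = \left(20 + \left(90 - 51\right)^{2} + 40000\right) + \frac{11637}{39496} = \left(20 + 39^{2} + 40000\right) + \frac{11637}{39496} = \left(20 + 1521 + 40000\right) + \frac{11637}{39496} = 41541 + \frac{11637}{39496} = \frac{1640714973}{39496}$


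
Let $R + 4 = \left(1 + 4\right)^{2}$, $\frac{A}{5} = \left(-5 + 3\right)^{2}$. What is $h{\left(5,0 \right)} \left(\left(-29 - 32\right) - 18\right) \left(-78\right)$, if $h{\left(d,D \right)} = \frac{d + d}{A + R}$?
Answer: $\frac{61620}{41} \approx 1502.9$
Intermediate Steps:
$A = 20$ ($A = 5 \left(-5 + 3\right)^{2} = 5 \left(-2\right)^{2} = 5 \cdot 4 = 20$)
$R = 21$ ($R = -4 + \left(1 + 4\right)^{2} = -4 + 5^{2} = -4 + 25 = 21$)
$h{\left(d,D \right)} = \frac{2 d}{41}$ ($h{\left(d,D \right)} = \frac{d + d}{20 + 21} = \frac{2 d}{41}$)
$h{\left(5,0 \right)} \left(\left(-29 - 32\right) - 18\right) \left(-78\right) = \frac{2}{41} \cdot 5 \left(\left(-29 - 32\right) - 18\right) \left(-78\right) = \frac{10 \left(-61 - 18\right)}{41} \left(-78\right) = \frac{10}{41} \left(-79\right) \left(-78\right) = \left(- \frac{790}{41}\right) \left(-78\right) = \frac{61620}{41}$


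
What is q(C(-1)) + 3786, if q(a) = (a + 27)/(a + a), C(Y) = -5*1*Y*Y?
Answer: 18919/5 ≈ 3783.8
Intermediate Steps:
C(Y) = -5*Y² (C(Y) = -5*Y*Y = -5*Y²)
q(a) = (27 + a)/(2*a) (q(a) = (27 + a)/((2*a)) = (27 + a)*(1/(2*a)) = (27 + a)/(2*a))
q(C(-1)) + 3786 = (27 - 5*(-1)²)/(2*((-5*(-1)²))) + 3786 = (27 - 5*1)/(2*((-5*1))) + 3786 = (½)*(27 - 5)/(-5) + 3786 = (½)*(-⅕)*22 + 3786 = -11/5 + 3786 = 18919/5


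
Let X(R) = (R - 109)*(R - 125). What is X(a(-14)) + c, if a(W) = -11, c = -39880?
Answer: -23560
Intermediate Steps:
X(R) = (-125 + R)*(-109 + R) (X(R) = (-109 + R)*(-125 + R) = (-125 + R)*(-109 + R))
X(a(-14)) + c = (13625 + (-11)² - 234*(-11)) - 39880 = (13625 + 121 + 2574) - 39880 = 16320 - 39880 = -23560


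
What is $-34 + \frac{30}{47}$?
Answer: $- \frac{1568}{47} \approx -33.362$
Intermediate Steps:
$-34 + \frac{30}{47} = - \frac{1568}{47}$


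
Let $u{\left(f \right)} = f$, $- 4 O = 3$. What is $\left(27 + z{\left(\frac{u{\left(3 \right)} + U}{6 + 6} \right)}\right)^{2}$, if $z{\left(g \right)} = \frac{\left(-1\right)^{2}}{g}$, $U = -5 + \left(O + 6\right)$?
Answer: $\frac{159201}{169} \approx 942.02$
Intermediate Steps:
$O = - \frac{3}{4}$ ($O = \left(- \frac{1}{4}\right) 3 = - \frac{3}{4} \approx -0.75$)
$U = \frac{1}{4}$ ($U = -5 + \left(- \frac{3}{4} + 6\right) = -5 + \frac{21}{4} = \frac{1}{4} \approx 0.25$)
$z{\left(g \right)} = \frac{1}{g}$ ($z{\left(g \right)} = 1 \frac{1}{g} = \frac{1}{g}$)
$\left(27 + z{\left(\frac{u{\left(3 \right)} + U}{6 + 6} \right)}\right)^{2} = \left(27 + \frac{1}{\left(3 + \frac{1}{4}\right) \frac{1}{6 + 6}}\right)^{2} = \left(27 + \frac{1}{\frac{13}{4} \cdot \frac{1}{12}}\right)^{2} = \left(27 + \frac{1}{\frac{13}{48}}\right)^{2} = \left(27 + \frac{48}{13}\right)^{2} = \left(\frac{399}{13}\right)^{2} = \frac{159201}{169}$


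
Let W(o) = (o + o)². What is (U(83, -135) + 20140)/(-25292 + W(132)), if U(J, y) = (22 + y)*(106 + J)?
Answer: -1217/44404 ≈ -0.027407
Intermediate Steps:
W(o) = 4*o² (W(o) = (2*o)² = 4*o²)
(U(83, -135) + 20140)/(-25292 + W(132)) = ((2332 + 22*83 + 106*(-135) + 83*(-135)) + 20140)/(-25292 + 4*132²) = ((2332 + 1826 - 14310 - 11205) + 20140)/(-25292 + 4*17424) = (-21357 + 20140)/(-25292 + 69696) = -1217/44404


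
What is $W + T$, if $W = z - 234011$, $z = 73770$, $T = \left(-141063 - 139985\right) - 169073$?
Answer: $-610362$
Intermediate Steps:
$T = -450121$ ($T = -281048 - 169073 = -450121$)
$W = -160241$ ($W = 73770 - 234011 = -160241$)
$W + T = -160241 - 450121 = -610362$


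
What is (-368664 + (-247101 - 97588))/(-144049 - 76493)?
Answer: 713353/220542 ≈ 3.2345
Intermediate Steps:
(-368664 + (-247101 - 97588))/(-144049 - 76493) = (-368664 - 344689)/(-220542) = -713353*(-1/220542) = 713353/220542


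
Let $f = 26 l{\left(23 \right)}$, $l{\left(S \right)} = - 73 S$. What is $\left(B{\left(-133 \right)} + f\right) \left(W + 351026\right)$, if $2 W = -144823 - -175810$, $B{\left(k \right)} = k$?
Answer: $- \frac{32097578693}{2} \approx -1.6049 \cdot 10^{10}$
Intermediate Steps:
$W = \frac{30987}{2}$ ($W = \frac{-144823 - -175810}{2} = \frac{-144823 + 175810}{2} = \frac{1}{2} \cdot 30987 = \frac{30987}{2} \approx 15494.0$)
$f = -43654$ ($f = 26 \left(\left(-73\right) 23\right) = 26 \left(-1679\right) = -43654$)
$\left(B{\left(-133 \right)} + f\right) \left(W + 351026\right) = \left(-133 - 43654\right) \left(\frac{30987}{2} + 351026\right) = \left(-43787\right) \frac{733039}{2} = - \frac{32097578693}{2}$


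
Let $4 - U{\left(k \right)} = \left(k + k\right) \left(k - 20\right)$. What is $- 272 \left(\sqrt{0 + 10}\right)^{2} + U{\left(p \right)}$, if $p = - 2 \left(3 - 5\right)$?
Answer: $-2588$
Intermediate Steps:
$p = 4$ ($p = \left(-2\right) \left(-2\right) = 4$)
$U{\left(k \right)} = 4 - 2 k \left(-20 + k\right)$ ($U{\left(k \right)} = 4 - \left(k + k\right) \left(k - 20\right) = 4 - 2 k \left(-20 + k\right)$)
$- 272 \left(\sqrt{0 + 10}\right)^{2} + U{\left(p \right)} = - 272 \left(\sqrt{0 + 10}\right)^{2} + \left(4 - 2 \cdot 4^{2} + 40 \cdot 4\right) = - 272 \left(\sqrt{10}\right)^{2} + \left(4 - 32 + 160\right) = \left(-272\right) 10 + \left(4 - 32 + 160\right) = -2720 + 132 = -2588$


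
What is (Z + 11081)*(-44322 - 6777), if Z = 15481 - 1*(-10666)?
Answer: -1902313572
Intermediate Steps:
Z = 26147 (Z = 15481 + 10666 = 26147)
(Z + 11081)*(-44322 - 6777) = (26147 + 11081)*(-44322 - 6777) = 37228*(-51099) = -1902313572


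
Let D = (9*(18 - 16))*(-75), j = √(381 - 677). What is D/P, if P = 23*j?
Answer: 675*I*√74/1702 ≈ 3.4116*I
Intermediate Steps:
j = 2*I*√74 (j = √(-296) = 2*I*√74 ≈ 17.205*I)
D = -1350 (D = (9*2)*(-75) = 18*(-75) = -1350)
P = 46*I*√74 (P = 23*(2*I*√74) = 46*I*√74 ≈ 395.71*I)
D/P = -1350*(-I*√74/3404) = -(-675)*I*√74/1702 = 675*I*√74/1702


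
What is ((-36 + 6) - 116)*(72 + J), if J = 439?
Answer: -74606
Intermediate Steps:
((-36 + 6) - 116)*(72 + J) = ((-36 + 6) - 116)*(72 + 439) = (-30 - 116)*511 = -146*511 = -74606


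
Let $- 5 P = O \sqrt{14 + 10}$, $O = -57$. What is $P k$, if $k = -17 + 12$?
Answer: $- 114 \sqrt{6} \approx -279.24$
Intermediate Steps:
$P = \frac{114 \sqrt{6}}{5}$ ($P = - \frac{\left(-57\right) \sqrt{14 + 10}}{5} = - \frac{\left(-57\right) \sqrt{24}}{5} = - \frac{\left(-57\right) 2 \sqrt{6}}{5} = - \frac{\left(-114\right) \sqrt{6}}{5} = \frac{114 \sqrt{6}}{5} \approx 55.848$)
$k = -5$
$P k = \frac{114 \sqrt{6}}{5} \left(-5\right) = - 114 \sqrt{6}$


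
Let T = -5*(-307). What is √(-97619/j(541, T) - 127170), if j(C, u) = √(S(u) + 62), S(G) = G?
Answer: √(-324335512530 - 155897543*√1597)/1597 ≈ 360.02*I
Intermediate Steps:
T = 1535
j(C, u) = √(62 + u) (j(C, u) = √(u + 62) = √(62 + u))
√(-97619/j(541, T) - 127170) = √(-97619/√(62 + 1535) - 127170) = √(-97619*√1597/1597 - 127170) = √(-127170 - 97619*√1597/1597)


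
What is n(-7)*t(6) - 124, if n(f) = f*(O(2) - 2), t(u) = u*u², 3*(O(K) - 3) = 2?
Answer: -2644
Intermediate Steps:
O(K) = 11/3 (O(K) = 3 + (⅓)*2 = 3 + ⅔ = 11/3)
t(u) = u³
n(f) = 5*f/3 (n(f) = f*(11/3 - 2) = f*(5/3) = 5*f/3)
n(-7)*t(6) - 124 = ((5/3)*(-7))*6³ - 124 = -35/3*216 - 124 = -2520 - 124 = -2644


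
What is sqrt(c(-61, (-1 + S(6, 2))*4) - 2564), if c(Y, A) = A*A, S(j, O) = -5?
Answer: 2*I*sqrt(497) ≈ 44.587*I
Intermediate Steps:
c(Y, A) = A**2
sqrt(c(-61, (-1 + S(6, 2))*4) - 2564) = sqrt(((-1 - 5)*4)**2 - 2564) = sqrt((-6*4)**2 - 2564) = sqrt((-24)**2 - 2564) = sqrt(576 - 2564) = sqrt(-1988) = 2*I*sqrt(497)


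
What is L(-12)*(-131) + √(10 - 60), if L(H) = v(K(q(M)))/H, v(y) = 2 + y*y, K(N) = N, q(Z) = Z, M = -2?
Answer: 131/2 + 5*I*√2 ≈ 65.5 + 7.0711*I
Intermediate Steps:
v(y) = 2 + y²
L(H) = 6/H (L(H) = (2 + (-2)²)/H = (2 + 4)/H = 6/H)
L(-12)*(-131) + √(10 - 60) = (6/(-12))*(-131) + √(10 - 60) = (6*(-1/12))*(-131) + √(-50) = -½*(-131) + 5*I*√2 = 131/2 + 5*I*√2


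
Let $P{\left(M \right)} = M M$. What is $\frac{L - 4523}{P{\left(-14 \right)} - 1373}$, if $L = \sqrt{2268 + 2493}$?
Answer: $\frac{4454}{1177} \approx 3.7842$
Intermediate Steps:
$L = 69$ ($L = \sqrt{4761} = 69$)
$P{\left(M \right)} = M^{2}$
$\frac{L - 4523}{P{\left(-14 \right)} - 1373} = \frac{69 - 4523}{\left(-14\right)^{2} - 1373} = - \frac{4454}{196 - 1373} = - \frac{4454}{-1177} = \left(-4454\right) \left(- \frac{1}{1177}\right) = \frac{4454}{1177}$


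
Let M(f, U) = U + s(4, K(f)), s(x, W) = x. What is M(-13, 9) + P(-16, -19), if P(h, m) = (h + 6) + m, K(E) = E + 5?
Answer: -16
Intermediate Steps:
K(E) = 5 + E
M(f, U) = 4 + U (M(f, U) = U + 4 = 4 + U)
P(h, m) = 6 + h + m (P(h, m) = (6 + h) + m = 6 + h + m)
M(-13, 9) + P(-16, -19) = (4 + 9) + (6 - 16 - 19) = 13 - 29 = -16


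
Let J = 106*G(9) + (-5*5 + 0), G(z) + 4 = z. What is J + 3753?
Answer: 4258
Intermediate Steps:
G(z) = -4 + z
J = 505 (J = 106*(-4 + 9) + (-5*5 + 0) = 106*5 + (-25 + 0) = 530 - 25 = 505)
J + 3753 = 505 + 3753 = 4258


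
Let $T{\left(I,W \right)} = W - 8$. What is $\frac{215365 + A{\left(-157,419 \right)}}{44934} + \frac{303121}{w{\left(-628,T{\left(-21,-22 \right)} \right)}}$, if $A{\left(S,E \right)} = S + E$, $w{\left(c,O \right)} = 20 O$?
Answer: $- \frac{2248510469}{4493400} \approx -500.4$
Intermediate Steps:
$T{\left(I,W \right)} = -8 + W$
$A{\left(S,E \right)} = E + S$
$\frac{215365 + A{\left(-157,419 \right)}}{44934} + \frac{303121}{w{\left(-628,T{\left(-21,-22 \right)} \right)}} = \frac{215365 + \left(419 - 157\right)}{44934} + \frac{303121}{20 \left(-8 - 22\right)} = \left(215365 + 262\right) \frac{1}{44934} + \frac{303121}{20 \left(-30\right)} = 215627 \cdot \frac{1}{44934} + \frac{303121}{-600} = \frac{215627}{44934} + 303121 \left(- \frac{1}{600}\right) = \frac{215627}{44934} - \frac{303121}{600} = - \frac{2248510469}{4493400}$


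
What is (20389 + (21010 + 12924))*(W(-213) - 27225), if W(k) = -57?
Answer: -1482040086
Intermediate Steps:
(20389 + (21010 + 12924))*(W(-213) - 27225) = (20389 + (21010 + 12924))*(-57 - 27225) = (20389 + 33934)*(-27282) = 54323*(-27282) = -1482040086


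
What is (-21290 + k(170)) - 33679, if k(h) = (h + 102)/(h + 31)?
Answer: -11048497/201 ≈ -54968.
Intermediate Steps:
k(h) = (102 + h)/(31 + h)
(-21290 + k(170)) - 33679 = (-21290 + (102 + 170)/(31 + 170)) - 33679 = (-21290 + 272/201) - 33679 = -4279018/201 - 33679 = -11048497/201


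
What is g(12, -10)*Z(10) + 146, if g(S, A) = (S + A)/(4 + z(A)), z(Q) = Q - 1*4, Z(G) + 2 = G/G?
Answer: 731/5 ≈ 146.20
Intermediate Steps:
Z(G) = -1 (Z(G) = -2 + G/G = -2 + 1 = -1)
z(Q) = -4 + Q (z(Q) = Q - 4 = -4 + Q)
g(S, A) = (A + S)/A (g(S, A) = (S + A)/(4 + (-4 + A)) = (A + S)/A)
g(12, -10)*Z(10) + 146 = ((-10 + 12)/(-10))*(-1) + 146 = -⅒*2*(-1) + 146 = -⅕*(-1) + 146 = ⅕ + 146 = 731/5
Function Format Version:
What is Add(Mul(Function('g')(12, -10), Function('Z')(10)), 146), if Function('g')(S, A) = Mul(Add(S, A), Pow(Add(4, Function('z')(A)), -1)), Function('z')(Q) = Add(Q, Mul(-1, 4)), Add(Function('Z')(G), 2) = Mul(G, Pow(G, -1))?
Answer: Rational(731, 5) ≈ 146.20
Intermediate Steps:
Function('Z')(G) = -1 (Function('Z')(G) = Add(-2, Mul(G, Pow(G, -1))) = Add(-2, 1) = -1)
Function('z')(Q) = Add(-4, Q) (Function('z')(Q) = Add(Q, -4) = Add(-4, Q))
Function('g')(S, A) = Mul(Pow(A, -1), Add(A, S)) (Function('g')(S, A) = Mul(Add(S, A), Pow(Add(4, Add(-4, A)), -1)) = Mul(Add(A, S), Pow(A, -1)) = Mul(Pow(A, -1), Add(A, S)))
Add(Mul(Function('g')(12, -10), Function('Z')(10)), 146) = Add(Mul(Mul(Pow(-10, -1), Add(-10, 12)), -1), 146) = Add(Mul(Mul(Rational(-1, 10), 2), -1), 146) = Add(Mul(Rational(-1, 5), -1), 146) = Add(Rational(1, 5), 146) = Rational(731, 5)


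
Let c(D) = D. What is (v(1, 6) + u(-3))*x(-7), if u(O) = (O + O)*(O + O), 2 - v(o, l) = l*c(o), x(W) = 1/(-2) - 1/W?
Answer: -80/7 ≈ -11.429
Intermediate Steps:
x(W) = -1/2 - 1/W (x(W) = 1*(-1/2) - 1/W = -1/2 - 1/W)
v(o, l) = 2 - l*o
u(O) = 4*O**2 (u(O) = (2*O)*(2*O) = 4*O**2)
(v(1, 6) + u(-3))*x(-7) = ((2 - 1*6*1) + 4*(-3)**2)*((1/2)*(-2 - 1*(-7))/(-7)) = ((2 - 6) + 4*9)*((1/2)*(-1/7)*(-2 + 7)) = (-4 + 36)*((1/2)*(-1/7)*5) = 32*(-5/14) = -80/7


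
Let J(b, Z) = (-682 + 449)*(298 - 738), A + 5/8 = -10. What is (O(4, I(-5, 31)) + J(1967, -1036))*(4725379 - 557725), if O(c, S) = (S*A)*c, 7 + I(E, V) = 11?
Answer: 426559386900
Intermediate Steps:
A = -85/8 (A = -5/8 - 10 = -85/8 ≈ -10.625)
I(E, V) = 4 (I(E, V) = -7 + 11 = 4)
O(c, S) = -85*S*c/8 (O(c, S) = (S*(-85/8))*c = (-85*S/8)*c = -85*S*c/8)
J(b, Z) = 102520 (J(b, Z) = -233*(-440) = 102520)
(O(4, I(-5, 31)) + J(1967, -1036))*(4725379 - 557725) = (-85/8*4*4 + 102520)*(4725379 - 557725) = (-170 + 102520)*4167654 = 102350*4167654 = 426559386900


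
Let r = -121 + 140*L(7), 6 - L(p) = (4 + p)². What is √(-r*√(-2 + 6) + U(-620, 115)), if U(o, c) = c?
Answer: √32557 ≈ 180.44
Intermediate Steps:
L(p) = 6 - (4 + p)²
r = -16221 (r = -121 + 140*(6 - (4 + 7)²) = -121 + 140*(6 - 1*11²) = -121 + 140*(6 - 1*121) = -121 + 140*(6 - 121) = -121 + 140*(-115) = -121 - 16100 = -16221)
√(-r*√(-2 + 6) + U(-620, 115)) = √(-(-16221)*√(-2 + 6) + 115) = √(-(-16221)*√4 + 115) = √(-(-16221)*2 + 115) = √(-1*(-32442) + 115) = √(32442 + 115) = √32557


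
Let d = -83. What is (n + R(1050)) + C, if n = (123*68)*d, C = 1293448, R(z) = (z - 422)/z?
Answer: 314599214/525 ≈ 5.9924e+5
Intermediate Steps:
R(z) = (-422 + z)/z
n = -694212 (n = (123*68)*(-83) = 8364*(-83) = -694212)
(n + R(1050)) + C = (-694212 + (-422 + 1050)/1050) + 1293448 = (-694212 + (1/1050)*628) + 1293448 = (-694212 + 314/525) + 1293448 = -364460986/525 + 1293448 = 314599214/525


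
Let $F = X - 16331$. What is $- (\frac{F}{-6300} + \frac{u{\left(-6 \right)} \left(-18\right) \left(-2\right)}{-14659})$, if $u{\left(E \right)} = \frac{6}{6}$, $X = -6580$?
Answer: $- \frac{15982169}{4397700} \approx -3.6342$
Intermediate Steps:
$u{\left(E \right)} = 1$ ($u{\left(E \right)} = 6 \cdot \frac{1}{6} = 1$)
$F = -22911$ ($F = -6580 - 16331 = -22911$)
$- (\frac{F}{-6300} + \frac{u{\left(-6 \right)} \left(-18\right) \left(-2\right)}{-14659}) = - (- \frac{22911}{-6300} + \frac{1 \left(-18\right) \left(-2\right)}{-14659}) = - (\left(-22911\right) \left(- \frac{1}{6300}\right) + \left(-18\right) \left(-2\right) \left(- \frac{1}{14659}\right)) = - (\frac{1091}{300} + 36 \left(- \frac{1}{14659}\right)) = - (\frac{1091}{300} - \frac{36}{14659}) = \left(-1\right) \frac{15982169}{4397700} = - \frac{15982169}{4397700}$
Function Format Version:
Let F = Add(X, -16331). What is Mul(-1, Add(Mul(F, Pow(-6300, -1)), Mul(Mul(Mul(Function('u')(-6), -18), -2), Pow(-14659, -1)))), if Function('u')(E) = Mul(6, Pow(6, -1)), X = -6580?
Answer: Rational(-15982169, 4397700) ≈ -3.6342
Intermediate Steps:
Function('u')(E) = 1 (Function('u')(E) = Mul(6, Rational(1, 6)) = 1)
F = -22911 (F = Add(-6580, -16331) = -22911)
Mul(-1, Add(Mul(F, Pow(-6300, -1)), Mul(Mul(Mul(Function('u')(-6), -18), -2), Pow(-14659, -1)))) = Mul(-1, Add(Mul(-22911, Pow(-6300, -1)), Mul(Mul(Mul(1, -18), -2), Pow(-14659, -1)))) = Mul(-1, Add(Mul(-22911, Rational(-1, 6300)), Mul(Mul(-18, -2), Rational(-1, 14659)))) = Mul(-1, Add(Rational(1091, 300), Mul(36, Rational(-1, 14659)))) = Mul(-1, Add(Rational(1091, 300), Rational(-36, 14659))) = Mul(-1, Rational(15982169, 4397700)) = Rational(-15982169, 4397700)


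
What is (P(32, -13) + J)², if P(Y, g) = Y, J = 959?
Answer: 982081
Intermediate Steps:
(P(32, -13) + J)² = (32 + 959)² = 991² = 982081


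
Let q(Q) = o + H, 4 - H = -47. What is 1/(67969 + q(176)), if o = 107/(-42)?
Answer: 42/2856733 ≈ 1.4702e-5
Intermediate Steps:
H = 51 (H = 4 - 1*(-47) = 4 + 47 = 51)
o = -107/42 (o = 107*(-1/42) = -107/42 ≈ -2.5476)
q(Q) = 2035/42 (q(Q) = -107/42 + 51 = 2035/42)
1/(67969 + q(176)) = 1/(67969 + 2035/42) = 1/(2856733/42) = 42/2856733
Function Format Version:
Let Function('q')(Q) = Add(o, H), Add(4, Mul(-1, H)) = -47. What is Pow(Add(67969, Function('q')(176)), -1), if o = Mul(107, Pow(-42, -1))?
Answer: Rational(42, 2856733) ≈ 1.4702e-5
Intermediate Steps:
H = 51 (H = Add(4, Mul(-1, -47)) = Add(4, 47) = 51)
o = Rational(-107, 42) (o = Mul(107, Rational(-1, 42)) = Rational(-107, 42) ≈ -2.5476)
Function('q')(Q) = Rational(2035, 42) (Function('q')(Q) = Add(Rational(-107, 42), 51) = Rational(2035, 42))
Pow(Add(67969, Function('q')(176)), -1) = Pow(Add(67969, Rational(2035, 42)), -1) = Pow(Rational(2856733, 42), -1) = Rational(42, 2856733)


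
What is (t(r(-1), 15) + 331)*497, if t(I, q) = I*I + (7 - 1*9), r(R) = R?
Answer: 164010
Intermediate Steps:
t(I, q) = -2 + I² (t(I, q) = I² + (7 - 9) = I² - 2 = -2 + I²)
(t(r(-1), 15) + 331)*497 = ((-2 + (-1)²) + 331)*497 = ((-2 + 1) + 331)*497 = (-1 + 331)*497 = 330*497 = 164010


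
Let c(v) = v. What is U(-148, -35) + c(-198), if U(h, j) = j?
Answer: -233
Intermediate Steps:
U(-148, -35) + c(-198) = -35 - 198 = -233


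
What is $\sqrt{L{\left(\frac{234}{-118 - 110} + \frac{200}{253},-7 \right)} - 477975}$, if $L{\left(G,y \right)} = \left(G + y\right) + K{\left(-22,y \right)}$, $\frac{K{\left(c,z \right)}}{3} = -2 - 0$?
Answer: $\frac{i \sqrt{44179972734986}}{9614} \approx 691.37 i$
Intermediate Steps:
$K{\left(c,z \right)} = -6$ ($K{\left(c,z \right)} = 3 \left(-2 - 0\right) = 3 \left(-2 + 0\right) = 3 \left(-2\right) = -6$)
$L{\left(G,y \right)} = -6 + G + y$ ($L{\left(G,y \right)} = \left(G + y\right) - 6 = -6 + G + y$)
$\sqrt{L{\left(\frac{234}{-118 - 110} + \frac{200}{253},-7 \right)} - 477975} = \sqrt{\left(-6 + \left(\frac{234}{-118 - 110} + \frac{200}{253}\right) - 7\right) - 477975} = \sqrt{\left(-6 + \left(\frac{234}{-118 - 110} + 200 \cdot \frac{1}{253}\right) - 7\right) - 477975} = \sqrt{\left(-6 + \left(\frac{234}{-228} + \frac{200}{253}\right) - 7\right) - 477975} = \sqrt{\left(-6 + \left(234 \left(- \frac{1}{228}\right) + \frac{200}{253}\right) - 7\right) - 477975} = \sqrt{\left(-6 + \left(- \frac{39}{38} + \frac{200}{253}\right) - 7\right) - 477975} = \sqrt{\left(-6 - \frac{2267}{9614} - 7\right) - 477975} = \sqrt{- \frac{127249}{9614} - 477975} = \sqrt{- \frac{4595378899}{9614}} = \frac{i \sqrt{44179972734986}}{9614}$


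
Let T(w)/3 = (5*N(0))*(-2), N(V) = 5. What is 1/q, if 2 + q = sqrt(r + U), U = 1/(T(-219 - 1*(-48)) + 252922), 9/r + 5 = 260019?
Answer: -65724258808/131447250135 - 2*sqrt(10413031159777831)/131447250135 ≈ -0.50156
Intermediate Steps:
r = 9/260014 (r = 9/(-5 + 260019) = 9/260014 ≈ 3.4614e-5)
T(w) = -150 (T(w) = 3*((5*5)*(-2)) = 3*(25*(-2)) = 3*(-50) = -150)
U = 1/252772 (U = 1/(-150 + 252922) = 1/252772 ≈ 3.9561e-6)
q = -2 + sqrt(10413031159777831)/16431064702 (q = -2 + sqrt(9/260014 + 1/252772) = -2 + sqrt(1267481/32862129404) = -2 + sqrt(10413031159777831)/16431064702 ≈ -1.9938)
1/q = 1/(-2 + sqrt(10413031159777831)/16431064702)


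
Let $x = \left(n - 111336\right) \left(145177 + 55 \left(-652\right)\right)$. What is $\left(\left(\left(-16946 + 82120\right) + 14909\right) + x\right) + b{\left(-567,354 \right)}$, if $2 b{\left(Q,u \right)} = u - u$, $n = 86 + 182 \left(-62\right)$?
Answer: $-13394969195$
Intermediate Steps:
$n = -11198$ ($n = 86 - 11284 = -11198$)
$b{\left(Q,u \right)} = 0$ ($b{\left(Q,u \right)} = \frac{u - u}{2} = \frac{1}{2} \cdot 0 = 0$)
$x = -13395049278$ ($x = \left(-11198 - 111336\right) \left(145177 + 55 \left(-652\right)\right) = - 122534 \left(145177 - 35860\right) = \left(-122534\right) 109317 = -13395049278$)
$\left(\left(\left(-16946 + 82120\right) + 14909\right) + x\right) + b{\left(-567,354 \right)} = \left(\left(\left(-16946 + 82120\right) + 14909\right) - 13395049278\right) + 0 = \left(\left(65174 + 14909\right) - 13395049278\right) + 0 = \left(80083 - 13395049278\right) + 0 = -13394969195 + 0 = -13394969195$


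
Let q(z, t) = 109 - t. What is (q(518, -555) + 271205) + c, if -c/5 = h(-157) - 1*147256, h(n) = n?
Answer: 1008934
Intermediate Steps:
c = 737065 (c = -5*(-157 - 1*147256) = -5*(-157 - 147256) = -5*(-147413) = 737065)
(q(518, -555) + 271205) + c = ((109 - 1*(-555)) + 271205) + 737065 = ((109 + 555) + 271205) + 737065 = (664 + 271205) + 737065 = 271869 + 737065 = 1008934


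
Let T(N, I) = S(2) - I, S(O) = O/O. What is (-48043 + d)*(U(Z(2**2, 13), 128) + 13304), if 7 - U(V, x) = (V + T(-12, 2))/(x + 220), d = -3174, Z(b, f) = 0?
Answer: -237248872693/348 ≈ -6.8175e+8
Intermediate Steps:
S(O) = 1
T(N, I) = 1 - I
U(V, x) = 7 - (-1 + V)/(220 + x) (U(V, x) = 7 - (V + (1 - 1*2))/(x + 220) = 7 - (V + (1 - 2))/(220 + x) = 7 - (V - 1)/(220 + x) = 7 - (-1 + V)/(220 + x))
(-48043 + d)*(U(Z(2**2, 13), 128) + 13304) = (-48043 - 3174)*((1541 - 1*0 + 7*128)/(220 + 128) + 13304) = -51217*((1541 + 0 + 896)/348 + 13304) = -51217*((1/348)*2437 + 13304) = -51217*(2437/348 + 13304) = -51217*4632229/348 = -237248872693/348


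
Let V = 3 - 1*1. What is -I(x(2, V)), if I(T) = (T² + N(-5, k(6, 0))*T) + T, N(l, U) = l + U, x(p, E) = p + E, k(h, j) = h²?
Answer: -144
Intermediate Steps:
V = 2 (V = 3 - 1 = 2)
x(p, E) = E + p
N(l, U) = U + l
I(T) = T² + 32*T (I(T) = (T² + (6² - 5)*T) + T = (T² + (36 - 5)*T) + T = (T² + 31*T) + T = T² + 32*T)
-I(x(2, V)) = -(2 + 2)*(32 + (2 + 2)) = -4*(32 + 4) = -4*36 = -1*144 = -144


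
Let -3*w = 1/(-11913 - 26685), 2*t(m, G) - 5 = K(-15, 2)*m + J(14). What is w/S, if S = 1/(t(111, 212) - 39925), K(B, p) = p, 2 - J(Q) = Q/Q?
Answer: -39811/115794 ≈ -0.34381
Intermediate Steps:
J(Q) = 1 (J(Q) = 2 - Q/Q = 2 - 1*1 = 2 - 1 = 1)
t(m, G) = 3 + m (t(m, G) = 5/2 + (2*m + 1)/2 = 5/2 + (1 + 2*m)/2 = 5/2 + (½ + m) = 3 + m)
w = 1/115794 (w = -1/(3*(-11913 - 26685)) = -⅓/(-38598) = -⅓*(-1/38598) = 1/115794 ≈ 8.6360e-6)
S = -1/39811 (S = 1/((3 + 111) - 39925) = 1/(114 - 39925) = 1/(-39811) = -1/39811 ≈ -2.5119e-5)
w/S = 1/(115794*(-1/39811)) = (1/115794)*(-39811) = -39811/115794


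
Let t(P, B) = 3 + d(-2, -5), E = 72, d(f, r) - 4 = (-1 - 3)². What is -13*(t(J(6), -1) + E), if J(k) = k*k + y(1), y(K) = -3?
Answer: -1235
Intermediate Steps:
d(f, r) = 20 (d(f, r) = 4 + (-1 - 3)² = 4 + (-4)² = 4 + 16 = 20)
J(k) = -3 + k² (J(k) = k*k - 3 = k² - 3 = -3 + k²)
t(P, B) = 23 (t(P, B) = 3 + 20 = 23)
-13*(t(J(6), -1) + E) = -13*(23 + 72) = -13*95 = -1235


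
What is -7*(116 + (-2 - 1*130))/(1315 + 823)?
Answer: 56/1069 ≈ 0.052385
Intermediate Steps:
-7*(116 + (-2 - 1*130))/(1315 + 823) = -7*(116 + (-2 - 130))/2138 = -7*(116 - 132)/2138 = -(-112)/2138 = -7*(-8/1069) = 56/1069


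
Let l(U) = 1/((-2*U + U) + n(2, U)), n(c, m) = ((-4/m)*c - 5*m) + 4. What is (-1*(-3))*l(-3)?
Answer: 9/74 ≈ 0.12162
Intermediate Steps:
n(c, m) = 4 - 5*m - 4*c/m (n(c, m) = (-4*c/m - 5*m) + 4 = (-5*m - 4*c/m) + 4 = 4 - 5*m - 4*c/m)
l(U) = 1/(4 - 8/U - 6*U) (l(U) = 1/((-2*U + U) + (4 - 5*U - 4*2/U)) = 1/(-U + (4 - 5*U - 8/U)) = 1/(-U + (4 - 8/U - 5*U)) = 1/(4 - 8/U - 6*U))
(-1*(-3))*l(-3) = (-1*(-3))*(-1*(-3)/(8 + 2*(-3)*(-2 + 3*(-3)))) = 3*(-1*(-3)/(8 + 2*(-3)*(-2 - 9))) = 3*(-1*(-3)/(8 + 2*(-3)*(-11))) = 3*(-1*(-3)/(8 + 66)) = 3*(-1*(-3)/74) = 3*(-1*(-3)*1/74) = 3*(3/74) = 9/74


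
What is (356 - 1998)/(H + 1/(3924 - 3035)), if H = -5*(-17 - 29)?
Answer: -1459738/204471 ≈ -7.1391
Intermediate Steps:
H = 230 (H = -5*(-46) = 230)
(356 - 1998)/(H + 1/(3924 - 3035)) = (356 - 1998)/(230 + 1/(3924 - 3035)) = -1642/(230 + 1/889) = -1642/204471/889 = -1642*889/204471 = -1459738/204471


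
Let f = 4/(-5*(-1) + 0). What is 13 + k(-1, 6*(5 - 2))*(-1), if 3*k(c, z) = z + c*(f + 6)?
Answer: 139/15 ≈ 9.2667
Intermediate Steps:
f = ⅘ (f = 4/(5 + 0) = 4/5 = 4*(⅕) = ⅘ ≈ 0.80000)
k(c, z) = z/3 + 34*c/15 (k(c, z) = (z + c*(⅘ + 6))/3 = (z + c*(34/5))/3 = (z + 34*c/5)/3 = z/3 + 34*c/15)
13 + k(-1, 6*(5 - 2))*(-1) = 13 + ((6*(5 - 2))/3 + (34/15)*(-1))*(-1) = 13 + ((6*3)/3 - 34/15)*(-1) = 13 + ((⅓)*18 - 34/15)*(-1) = 13 + (6 - 34/15)*(-1) = 13 + (56/15)*(-1) = 13 - 56/15 = 139/15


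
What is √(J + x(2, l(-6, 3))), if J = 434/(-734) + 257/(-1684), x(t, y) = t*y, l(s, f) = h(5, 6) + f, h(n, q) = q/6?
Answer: √692883087839/309014 ≈ 2.6937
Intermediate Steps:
h(n, q) = q/6 (h(n, q) = q*(⅙) = q/6)
l(s, f) = 1 + f (l(s, f) = (⅙)*6 + f = 1 + f)
J = -459747/618028 (J = 434*(-1/734) + 257*(-1/1684) = -217/367 - 257/1684 = -459747/618028 ≈ -0.74389)
√(J + x(2, l(-6, 3))) = √(-459747/618028 + 2*(1 + 3)) = √(-459747/618028 + 2*4) = √(-459747/618028 + 8) = √(4484477/618028) = √692883087839/309014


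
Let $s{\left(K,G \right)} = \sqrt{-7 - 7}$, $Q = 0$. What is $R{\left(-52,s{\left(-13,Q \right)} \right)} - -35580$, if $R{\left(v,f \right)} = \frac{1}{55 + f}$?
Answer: $\frac{108127675}{3039} - \frac{i \sqrt{14}}{3039} \approx 35580.0 - 0.0012312 i$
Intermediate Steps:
$s{\left(K,G \right)} = i \sqrt{14}$ ($s{\left(K,G \right)} = \sqrt{-14} = i \sqrt{14}$)
$R{\left(-52,s{\left(-13,Q \right)} \right)} - -35580 = \frac{1}{55 + i \sqrt{14}} - -35580 = \frac{1}{55 + i \sqrt{14}} + 35580 = 35580 + \frac{1}{55 + i \sqrt{14}}$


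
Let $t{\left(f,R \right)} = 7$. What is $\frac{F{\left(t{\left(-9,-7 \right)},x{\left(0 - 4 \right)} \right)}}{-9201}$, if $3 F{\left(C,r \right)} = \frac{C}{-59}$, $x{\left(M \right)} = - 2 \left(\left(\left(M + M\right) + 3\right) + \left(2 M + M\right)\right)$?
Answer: $\frac{7}{1628577} \approx 4.2982 \cdot 10^{-6}$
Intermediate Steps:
$x{\left(M \right)} = -6 - 10 M$ ($x{\left(M \right)} = - 2 \left(\left(2 M + 3\right) + 3 M\right) = - 2 \left(\left(3 + 2 M\right) + 3 M\right) = - 2 \left(3 + 5 M\right) = -6 - 10 M$)
$F{\left(C,r \right)} = - \frac{C}{177}$ ($F{\left(C,r \right)} = \frac{C \frac{1}{-59}}{3} = \frac{C \left(- \frac{1}{59}\right)}{3} = \frac{\left(- \frac{1}{59}\right) C}{3} = - \frac{C}{177}$)
$\frac{F{\left(t{\left(-9,-7 \right)},x{\left(0 - 4 \right)} \right)}}{-9201} = \frac{\left(- \frac{1}{177}\right) 7}{-9201} = \left(- \frac{7}{177}\right) \left(- \frac{1}{9201}\right) = \frac{7}{1628577}$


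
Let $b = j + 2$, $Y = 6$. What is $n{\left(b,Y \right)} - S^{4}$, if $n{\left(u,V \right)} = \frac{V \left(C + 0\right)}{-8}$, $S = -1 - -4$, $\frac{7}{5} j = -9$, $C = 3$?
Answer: $- \frac{333}{4} \approx -83.25$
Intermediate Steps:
$j = - \frac{45}{7}$ ($j = \frac{5}{7} \left(-9\right) = - \frac{45}{7} \approx -6.4286$)
$b = - \frac{31}{7}$ ($b = - \frac{45}{7} + 2 = - \frac{31}{7} \approx -4.4286$)
$S = 3$ ($S = -1 + 4 = 3$)
$n{\left(u,V \right)} = - \frac{3 V}{8}$ ($n{\left(u,V \right)} = \frac{V \left(3 + 0\right)}{-8} = V 3 \left(- \frac{1}{8}\right) = 3 V \left(- \frac{1}{8}\right) = - \frac{3 V}{8}$)
$n{\left(b,Y \right)} - S^{4} = \left(- \frac{3}{8}\right) 6 - 3^{4} = - \frac{9}{4} - 81 = - \frac{333}{4}$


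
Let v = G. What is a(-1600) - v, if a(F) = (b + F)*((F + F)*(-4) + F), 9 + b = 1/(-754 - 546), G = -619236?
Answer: -226220444/13 ≈ -1.7402e+7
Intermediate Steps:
b = -11701/1300 (b = -9 + 1/(-754 - 546) = -9 + 1/(-1300) = -9 - 1/1300 = -11701/1300 ≈ -9.0008)
v = -619236
a(F) = -7*F*(-11701/1300 + F) (a(F) = (-11701/1300 + F)*((F + F)*(-4) + F) = (-11701/1300 + F)*((2*F)*(-4) + F) = (-11701/1300 + F)*(-8*F + F) = (-11701/1300 + F)*(-7*F) = -7*F*(-11701/1300 + F))
a(-1600) - v = (7/1300)*(-1600)*(11701 - 1300*(-1600)) - 1*(-619236) = (7/1300)*(-1600)*(11701 + 2080000) + 619236 = (7/1300)*(-1600)*2091701 + 619236 = -234270512/13 + 619236 = -226220444/13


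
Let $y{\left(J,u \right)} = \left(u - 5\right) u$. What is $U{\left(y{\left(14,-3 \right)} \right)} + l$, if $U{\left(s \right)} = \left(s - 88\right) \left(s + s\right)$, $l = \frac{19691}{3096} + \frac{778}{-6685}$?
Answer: $- \frac{63451221073}{20696760} \approx -3065.8$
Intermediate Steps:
$y{\left(J,u \right)} = u \left(-5 + u\right)$ ($y{\left(J,u \right)} = \left(-5 + u\right) u = u \left(-5 + u\right)$)
$l = \frac{129225647}{20696760}$ ($l = 19691 \cdot \frac{1}{3096} + 778 \left(- \frac{1}{6685}\right) = \frac{19691}{3096} - \frac{778}{6685} = \frac{129225647}{20696760} \approx 6.2438$)
$U{\left(s \right)} = 2 s \left(-88 + s\right)$ ($U{\left(s \right)} = \left(-88 + s\right) 2 s = 2 s \left(-88 + s\right)$)
$U{\left(y{\left(14,-3 \right)} \right)} + l = 2 \left(- 3 \left(-5 - 3\right)\right) \left(-88 - 3 \left(-5 - 3\right)\right) + \frac{129225647}{20696760} = 2 \left(\left(-3\right) \left(-8\right)\right) \left(-88 - -24\right) + \frac{129225647}{20696760} = 2 \cdot 24 \left(-88 + 24\right) + \frac{129225647}{20696760} = 2 \cdot 24 \left(-64\right) + \frac{129225647}{20696760} = -3072 + \frac{129225647}{20696760} = - \frac{63451221073}{20696760}$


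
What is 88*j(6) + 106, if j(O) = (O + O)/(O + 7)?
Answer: 2434/13 ≈ 187.23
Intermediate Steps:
j(O) = 2*O/(7 + O) (j(O) = (2*O)/(7 + O) = 2*O/(7 + O))
88*j(6) + 106 = 88*(2*6/(7 + 6)) + 106 = 88*(2*6/13) + 106 = 88*(2*6*(1/13)) + 106 = 88*(12/13) + 106 = 1056/13 + 106 = 2434/13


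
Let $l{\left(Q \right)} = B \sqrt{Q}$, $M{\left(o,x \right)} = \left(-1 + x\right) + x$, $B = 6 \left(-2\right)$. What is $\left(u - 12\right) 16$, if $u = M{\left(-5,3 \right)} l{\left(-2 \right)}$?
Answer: $-192 - 960 i \sqrt{2} \approx -192.0 - 1357.6 i$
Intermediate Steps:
$B = -12$
$M{\left(o,x \right)} = -1 + 2 x$
$l{\left(Q \right)} = - 12 \sqrt{Q}$
$u = - 60 i \sqrt{2}$ ($u = \left(-1 + 2 \cdot 3\right) \left(- 12 \sqrt{-2}\right) = \left(-1 + 6\right) \left(- 12 i \sqrt{2}\right) = 5 \left(- 12 i \sqrt{2}\right) = - 60 i \sqrt{2} \approx - 84.853 i$)
$\left(u - 12\right) 16 = \left(- 60 i \sqrt{2} - 12\right) 16 = \left(-12 - 60 i \sqrt{2}\right) 16 = -192 - 960 i \sqrt{2}$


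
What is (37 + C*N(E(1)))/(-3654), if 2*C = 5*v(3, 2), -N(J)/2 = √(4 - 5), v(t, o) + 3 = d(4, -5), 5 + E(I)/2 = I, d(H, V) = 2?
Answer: -37/3654 - 5*I/3654 ≈ -0.010126 - 0.0013684*I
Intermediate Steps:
E(I) = -10 + 2*I
v(t, o) = -1 (v(t, o) = -3 + 2 = -1)
N(J) = -2*I (N(J) = -2*√(4 - 5) = -2*I)
C = -5/2 (C = (5*(-1))/2 = (½)*(-5) = -5/2 ≈ -2.5000)
(37 + C*N(E(1)))/(-3654) = (37 - (-5)*I)/(-3654) = (37 + 5*I)*(-1/3654) = -37/3654 - 5*I/3654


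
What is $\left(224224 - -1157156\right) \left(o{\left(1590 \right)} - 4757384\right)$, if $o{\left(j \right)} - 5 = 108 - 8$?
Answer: $-6571610065020$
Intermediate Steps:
$o{\left(j \right)} = 105$ ($o{\left(j \right)} = 5 + \left(108 - 8\right) = 5 + 100 = 105$)
$\left(224224 - -1157156\right) \left(o{\left(1590 \right)} - 4757384\right) = \left(224224 - -1157156\right) \left(105 - 4757384\right) = \left(224224 + 1157156\right) \left(-4757279\right) = 1381380 \left(-4757279\right) = -6571610065020$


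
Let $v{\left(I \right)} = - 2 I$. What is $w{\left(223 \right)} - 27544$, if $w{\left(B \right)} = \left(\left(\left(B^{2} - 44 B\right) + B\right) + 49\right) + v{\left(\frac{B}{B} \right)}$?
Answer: $12643$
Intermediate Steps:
$w{\left(B \right)} = 47 + B^{2} - 43 B$ ($w{\left(B \right)} = \left(\left(\left(B^{2} - 44 B\right) + B\right) + 49\right) - 2 \frac{B}{B} = \left(\left(B^{2} - 43 B\right) + 49\right) - 2 = \left(49 + B^{2} - 43 B\right) - 2 = 47 + B^{2} - 43 B$)
$w{\left(223 \right)} - 27544 = \left(47 + 223^{2} - 9589\right) - 27544 = \left(47 + 49729 - 9589\right) - 27544 = 40187 - 27544 = 12643$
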